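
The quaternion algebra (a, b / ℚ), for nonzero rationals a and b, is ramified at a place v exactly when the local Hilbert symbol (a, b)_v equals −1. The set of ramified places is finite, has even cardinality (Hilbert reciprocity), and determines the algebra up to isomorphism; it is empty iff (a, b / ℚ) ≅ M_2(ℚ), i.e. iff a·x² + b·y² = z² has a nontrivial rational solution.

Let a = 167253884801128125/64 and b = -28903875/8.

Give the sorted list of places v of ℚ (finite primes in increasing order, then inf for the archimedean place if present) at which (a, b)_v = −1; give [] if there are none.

[2, 5, 11, 13]

Mod squares: a ≡ 5005, b ≡ -390. Check v ∈ {∞, 2, 3, 5, 7, 11, 13}.
v=∞: 5005 > 0 and -390 < 0  ⇒  (a,b)_∞ = +1.
v=5: a=5^5·(≡4), b=5^3·(≡3) mod 5; (4|5)=+1, (3|5)=-1; (−1)^{5·3·2}·(+1)^3·(-1)^5 = -1.
v=7: a=7^5·(≡2), b=7^2·(≡1) mod 7; (2|7)=+1, (1|7)=+1; (−1)^{5·2·3}·(+1)^2·(+1)^5 = +1.
v=3: a=3^2·(≡1), b=3^1·(≡2) mod 3; (1|3)=+1, (2|3)=-1; (−1)^{2·1·1}·(+1)^1·(-1)^2 = +1.
v=13: a=13^3·(≡6), b=13^1·(≡10) mod 13; (6|13)=-1, (10|13)=+1; (−1)^{3·1·6}·(-1)^1·(+1)^3 = -1.
v=11: a=11^5·(≡3), b=11^2·(≡7) mod 11; (3|11)=+1, (7|11)=-1; (−1)^{5·2·5}·(+1)^2·(-1)^5 = -1.
v=2: v_2(a)=-6, v_2(b)=-3; units ≡ 5, 5 (mod 8); ε·ε+αω+βω = 0·0+-6·1+-3·1 ≡ 1  ⇒  (a,b)_2 = -1.
(5005, -390 / ℚ) ramifies at {2, 5, 11, 13}: a division algebra.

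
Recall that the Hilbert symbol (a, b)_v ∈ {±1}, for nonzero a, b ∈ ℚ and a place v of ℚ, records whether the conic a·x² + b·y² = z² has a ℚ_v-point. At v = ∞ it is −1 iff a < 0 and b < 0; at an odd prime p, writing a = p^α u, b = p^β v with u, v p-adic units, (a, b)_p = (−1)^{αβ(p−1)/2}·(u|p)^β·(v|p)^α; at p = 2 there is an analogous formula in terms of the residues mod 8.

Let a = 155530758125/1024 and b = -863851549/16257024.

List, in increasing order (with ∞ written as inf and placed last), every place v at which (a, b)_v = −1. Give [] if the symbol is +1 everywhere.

(a, b) ≡ (689333, -7429) mod (ℚ^×)²; places V = {2, 3, 5, 7, 11, 17, 19, 23, 31, 41, 43, ∞}.
(a,b)_31: α=0, u≡26; β=2, v≡15 (mod 31); (26|31)=-1, (15|31)=-1; sign (−1)^0·-1^2·-1^0 = +1.
(a,b)_2: α=-10, β=-12; u≡5, v≡3 (mod 8); ε(u)ε(v)=0·1, αω(v)=-10·1, βω(u)=-12·1; sum ≡ 0  ⇒  +1.
(a,b)_17: α=1, u≡1; β=1, v≡10 (mod 17); (1|17)=+1, (10|17)=-1; sign (−1)^0·+1^1·-1^1 = -1.
(a,b)_23: α=1, u≡3; β=1, v≡10 (mod 23); (3|23)=+1, (10|23)=-1; sign (−1)^1·+1^1·-1^1 = +1.
(a,b)_41: α=1, u≡35; β=0, v≡9 (mod 41); (35|41)=-1, (9|41)=+1; sign (−1)^0·-1^0·+1^1 = +1.
(a,b)_19: α=2, u≡13; β=1, v≡10 (mod 19); (13|19)=-1, (10|19)=-1; sign (−1)^0·-1^1·-1^2 = -1.
(a,b)_7: α=0, u≡4; β=-2, v≡5 (mod 7); (4|7)=+1, (5|7)=-1; sign (−1)^0·+1^-2·-1^0 = +1.
(a,b)_11: α=0, u≡6; β=2, v≡2 (mod 11); (6|11)=-1, (2|11)=-1; sign (−1)^0·-1^2·-1^0 = +1.
(a,b)_43: α=1, u≡4; β=0, v≡31 (mod 43); (4|43)=+1, (31|43)=+1; sign (−1)^0·+1^0·+1^1 = +1.
(a,b)_5: α=4, u≡2; β=0, v≡4 (mod 5); (2|5)=-1, (4|5)=+1; sign (−1)^0·-1^0·+1^4 = +1.
(a,b)_3: α=0, u≡2; β=-4, v≡2 (mod 3); (2|3)=-1, (2|3)=-1; sign (−1)^0·-1^-4·-1^0 = +1.
(a,b)_∞: sgn(689333)=+, sgn(-7429)=−, so +1.
(689333, -7429 / ℚ) ramifies at {17, 19}: a division algebra.

[17, 19]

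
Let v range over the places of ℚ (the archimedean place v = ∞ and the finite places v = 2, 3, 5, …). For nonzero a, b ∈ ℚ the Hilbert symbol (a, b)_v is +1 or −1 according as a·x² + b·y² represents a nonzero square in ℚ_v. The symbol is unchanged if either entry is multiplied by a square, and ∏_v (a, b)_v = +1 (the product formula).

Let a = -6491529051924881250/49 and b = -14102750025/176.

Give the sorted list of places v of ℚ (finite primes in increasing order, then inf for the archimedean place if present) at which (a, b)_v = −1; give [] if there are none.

Mod squares: a ≡ -4290, b ≡ -11. Check v ∈ {∞, 2, 3, 5, 7, 11, 13, 29, 31}.
v=31: a=31^2·(≡19), b=31^0·(≡16) mod 31; (19|31)=+1, (16|31)=+1; (−1)^{2·0·15}·(+1)^0·(+1)^2 = +1.
v=2: v_2(a)=1, v_2(b)=-4; units ≡ 7, 5 (mod 8); ε·ε+αω+βω = 1·0+1·1+-4·0 ≡ 1  ⇒  (a,b)_2 = -1.
v=3: a=3^7·(≡1), b=3^4·(≡1) mod 3; (1|3)=+1, (1|3)=+1; (−1)^{7·4·1}·(+1)^4·(+1)^7 = +1.
v=11: a=11^3·(≡10), b=11^-1·(≡2) mod 11; (10|11)=-1, (2|11)=-1; (−1)^{3·-1·5}·(-1)^-1·(-1)^3 = -1.
v=7: a=7^-2·(≡1), b=7^2·(≡5) mod 7; (1|7)=+1, (5|7)=-1; (−1)^{-2·2·3}·(+1)^2·(-1)^-2 = +1.
v=13: a=13^5·(≡2), b=13^2·(≡7) mod 13; (2|13)=-1, (7|13)=-1; (−1)^{5·2·6}·(-1)^2·(-1)^5 = -1.
v=5: a=5^5·(≡2), b=5^2·(≡4) mod 5; (2|5)=-1, (4|5)=+1; (−1)^{5·2·2}·(-1)^2·(+1)^5 = +1.
v=∞: -4290 < 0 and -11 < 0  ⇒  (a,b)_∞ = -1.
v=29: a=29^0·(≡10), b=29^2·(≡11) mod 29; (10|29)=-1, (11|29)=-1; (−1)^{0·2·14}·(-1)^2·(-1)^0 = +1.
|Ram(-4290, -11)| = 4, even; anisotropic at {2, 11, 13, ∞}.

[2, 11, 13, inf]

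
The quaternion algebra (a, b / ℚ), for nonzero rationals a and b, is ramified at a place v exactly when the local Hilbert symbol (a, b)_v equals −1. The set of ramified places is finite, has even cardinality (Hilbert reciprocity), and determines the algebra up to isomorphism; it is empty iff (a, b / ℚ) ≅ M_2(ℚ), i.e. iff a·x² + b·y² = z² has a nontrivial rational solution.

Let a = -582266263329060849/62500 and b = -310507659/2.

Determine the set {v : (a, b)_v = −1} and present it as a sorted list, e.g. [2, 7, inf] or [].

Mod squares: a ≡ -161, b ≡ -22. Check v ∈ {∞, 2, 3, 5, 7, 11, 23}.
v=5: a=5^-6·(≡4), b=5^0·(≡3) mod 5; (4|5)=+1, (3|5)=-1; (−1)^{-6·0·2}·(+1)^0·(-1)^-6 = +1.
v=7: a=7^9·(≡3), b=7^2·(≡3) mod 7; (3|7)=-1, (3|7)=-1; (−1)^{9·2·3}·(-1)^2·(-1)^9 = -1.
v=2: v_2(a)=-2, v_2(b)=-1; units ≡ 7, 5 (mod 8); ε·ε+αω+βω = 1·0+-2·1+-1·0 ≡ 0  ⇒  (a,b)_2 = +1.
v=23: a=23^3·(≡16), b=23^2·(≡6) mod 23; (16|23)=+1, (6|23)=+1; (−1)^{3·2·11}·(+1)^2·(+1)^3 = +1.
v=∞: -161 < 0 and -22 < 0  ⇒  (a,b)_∞ = -1.
v=11: a=11^4·(≡5), b=11^3·(≡5) mod 11; (5|11)=+1, (5|11)=+1; (−1)^{4·3·5}·(+1)^3·(+1)^4 = +1.
v=3: a=3^4·(≡1), b=3^2·(≡2) mod 3; (1|3)=+1, (2|3)=-1; (−1)^{4·2·1}·(+1)^2·(-1)^4 = +1.
(-161, -22 / ℚ) ramifies at {7, ∞}: a division algebra.

[7, inf]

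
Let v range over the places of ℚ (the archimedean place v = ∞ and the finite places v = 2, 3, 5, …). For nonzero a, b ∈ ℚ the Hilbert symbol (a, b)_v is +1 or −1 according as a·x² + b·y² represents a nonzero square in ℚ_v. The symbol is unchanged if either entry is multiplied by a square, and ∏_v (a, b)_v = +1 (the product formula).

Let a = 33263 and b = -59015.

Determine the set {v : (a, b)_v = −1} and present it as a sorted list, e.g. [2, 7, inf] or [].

Mod squares: a ≡ 33263, b ≡ -59015. Check v ∈ {∞, 2, 5, 11, 29, 31, 37}.
v=37: a=37^1·(≡11), b=37^1·(≡33) mod 37; (11|37)=+1, (33|37)=+1; (−1)^{1·1·18}·(+1)^1·(+1)^1 = +1.
v=2: v_2(a)=0, v_2(b)=0; units ≡ 7, 1 (mod 8); ε·ε+αω+βω = 1·0+0·0+0·0 ≡ 0  ⇒  (a,b)_2 = +1.
v=5: a=5^0·(≡3), b=5^1·(≡2) mod 5; (3|5)=-1, (2|5)=-1; (−1)^{0·1·2}·(-1)^1·(-1)^0 = -1.
v=∞: 33263 > 0 and -59015 < 0  ⇒  (a,b)_∞ = +1.
v=11: a=11^0·(≡10), b=11^1·(≡3) mod 11; (10|11)=-1, (3|11)=+1; (−1)^{0·1·5}·(-1)^1·(+1)^0 = -1.
v=29: a=29^1·(≡16), b=29^1·(≡24) mod 29; (16|29)=+1, (24|29)=+1; (−1)^{1·1·14}·(+1)^1·(+1)^1 = +1.
v=31: a=31^1·(≡19), b=31^0·(≡9) mod 31; (19|31)=+1, (9|31)=+1; (−1)^{1·0·15}·(+1)^0·(+1)^1 = +1.
Ram(33263, -59015) = {5, 11}; no ℚ_5-point on the conic.

[5, 11]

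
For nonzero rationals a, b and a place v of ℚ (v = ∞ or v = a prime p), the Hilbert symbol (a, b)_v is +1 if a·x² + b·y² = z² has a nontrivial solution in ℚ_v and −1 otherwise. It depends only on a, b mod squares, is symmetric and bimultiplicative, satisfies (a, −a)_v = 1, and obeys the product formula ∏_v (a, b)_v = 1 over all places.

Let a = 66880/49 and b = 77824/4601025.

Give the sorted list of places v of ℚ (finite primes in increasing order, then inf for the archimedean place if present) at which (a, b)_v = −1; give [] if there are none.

[11, 19]

(a, b) ≡ (1045, 19) mod (ℚ^×)²; places V = {2, 3, 5, 7, 11, 13, 19, ∞}.
(a,b)_2: α=6, β=12; u≡5, v≡3 (mod 8); ε(u)ε(v)=0·1, αω(v)=6·1, βω(u)=12·1; sum ≡ 0  ⇒  +1.
(a,b)_11: α=1, u≡6; β=-2, v≡6 (mod 11); (6|11)=-1, (6|11)=-1; sign (−1)^0·-1^-2·-1^1 = -1.
(a,b)_13: α=0, u≡6; β=-2, v≡2 (mod 13); (6|13)=-1, (2|13)=-1; sign (−1)^0·-1^-2·-1^0 = +1.
(a,b)_5: α=1, u≡4; β=-2, v≡4 (mod 5); (4|5)=+1, (4|5)=+1; sign (−1)^0·+1^-2·+1^1 = +1.
(a,b)_19: α=1, u≡16; β=1, v≡17 (mod 19); (16|19)=+1, (17|19)=+1; sign (−1)^1·+1^1·+1^1 = -1.
(a,b)_3: α=0, u≡1; β=-2, v≡1 (mod 3); (1|3)=+1, (1|3)=+1; sign (−1)^0·+1^-2·+1^0 = +1.
(a,b)_∞: sgn(1045)=+, sgn(19)=+, so +1.
(a,b)_7: α=-2, u≡2; β=0, v≡6 (mod 7); (2|7)=+1, (6|7)=-1; sign (−1)^0·+1^0·-1^-2 = +1.
|Ram(1045, 19)| = 2, even; anisotropic at {11, 19}.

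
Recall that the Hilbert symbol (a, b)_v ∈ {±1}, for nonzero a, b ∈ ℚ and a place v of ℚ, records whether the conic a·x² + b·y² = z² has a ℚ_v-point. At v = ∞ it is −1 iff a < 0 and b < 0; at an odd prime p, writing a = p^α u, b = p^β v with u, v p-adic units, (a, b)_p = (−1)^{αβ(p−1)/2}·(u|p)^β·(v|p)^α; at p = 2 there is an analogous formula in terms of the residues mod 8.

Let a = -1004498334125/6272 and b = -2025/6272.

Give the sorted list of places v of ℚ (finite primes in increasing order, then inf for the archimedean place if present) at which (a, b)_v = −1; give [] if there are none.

Mod squares: a ≡ -3929770, b ≡ -2. Check v ∈ {∞, 2, 3, 5, 7, 11, 13, 19, 37, 43}.
v=7: a=7^-2·(≡4), b=7^-2·(≡6) mod 7; (4|7)=+1, (6|7)=-1; (−1)^{-2·-2·3}·(+1)^-2·(-1)^-2 = +1.
v=37: a=37^1·(≡6), b=37^0·(≡20) mod 37; (6|37)=-1, (20|37)=-1; (−1)^{1·0·18}·(-1)^0·(-1)^1 = -1.
v=2: v_2(a)=-7, v_2(b)=-7; units ≡ 3, 7 (mod 8); ε·ε+αω+βω = 1·1+-7·0+-7·1 ≡ 0  ⇒  (a,b)_2 = +1.
v=13: a=13^3·(≡9), b=13^0·(≡7) mod 13; (9|13)=+1, (7|13)=-1; (−1)^{3·0·6}·(+1)^0·(-1)^3 = -1.
v=3: a=3^0·(≡2), b=3^4·(≡1) mod 3; (2|3)=-1, (1|3)=+1; (−1)^{0·4·1}·(-1)^4·(+1)^0 = +1.
v=19: a=19^1·(≡11), b=19^0·(≡4) mod 19; (11|19)=+1, (4|19)=+1; (−1)^{1·0·9}·(+1)^0·(+1)^1 = +1.
v=∞: -3929770 < 0 and -2 < 0  ⇒  (a,b)_∞ = -1.
v=43: a=43^1·(≡19), b=43^0·(≡15) mod 43; (19|43)=-1, (15|43)=+1; (−1)^{1·0·21}·(-1)^0·(+1)^1 = +1.
v=11: a=11^2·(≡6), b=11^0·(≡5) mod 11; (6|11)=-1, (5|11)=+1; (−1)^{2·0·5}·(-1)^0·(+1)^2 = +1.
v=5: a=5^3·(≡1), b=5^2·(≡2) mod 5; (1|5)=+1, (2|5)=-1; (−1)^{3·2·2}·(+1)^2·(-1)^3 = -1.
(-3929770, -2 / ℚ) ramifies at {5, 13, 37, ∞}: a division algebra.

[5, 13, 37, inf]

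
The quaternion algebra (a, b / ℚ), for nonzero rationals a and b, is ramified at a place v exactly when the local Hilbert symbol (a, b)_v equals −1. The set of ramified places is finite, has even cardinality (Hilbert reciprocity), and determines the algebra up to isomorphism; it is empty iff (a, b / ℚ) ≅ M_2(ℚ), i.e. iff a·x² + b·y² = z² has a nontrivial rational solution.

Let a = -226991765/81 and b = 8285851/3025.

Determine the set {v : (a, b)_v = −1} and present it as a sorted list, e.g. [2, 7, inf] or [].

[2, 7, 13, 19]

(a, b) ≡ (-38285, 3451) mod (ℚ^×)²; places V = {2, 3, 5, 7, 11, 13, 17, 19, 29, 31, ∞}.
(a,b)_11: α=2, u≡2; β=-2, v≡8 (mod 11); (2|11)=-1, (8|11)=-1; sign (−1)^0·-1^-2·-1^2 = +1.
(a,b)_19: α=1, u≡15; β=0, v≡2 (mod 19); (15|19)=-1, (2|19)=-1; sign (−1)^0·-1^0·-1^1 = -1.
(a,b)_5: α=1, u≡2; β=-2, v≡1 (mod 5); (2|5)=-1, (1|5)=+1; sign (−1)^0·-1^-2·+1^1 = +1.
(a,b)_29: α=0, u≡6; β=1, v≡27 (mod 29); (6|29)=+1, (27|29)=-1; sign (−1)^0·+1^1·-1^0 = +1.
(a,b)_7: α=2, u≡6; β=5, v≡3 (mod 7); (6|7)=-1, (3|7)=-1; sign (−1)^0·-1^5·-1^2 = -1.
(a,b)_31: α=1, u≡7; β=0, v≡25 (mod 31); (7|31)=+1, (25|31)=+1; sign (−1)^0·+1^0·+1^1 = +1.
(a,b)_2: α=0, β=0; u≡3, v≡3 (mod 8); ε(u)ε(v)=1·1, αω(v)=0·1, βω(u)=0·1; sum ≡ 1  ⇒  -1.
(a,b)_13: α=1, u≡2; β=0, v≡6 (mod 13); (2|13)=-1, (6|13)=-1; sign (−1)^0·-1^0·-1^1 = -1.
(a,b)_17: α=0, u≡16; β=1, v≡4 (mod 17); (16|17)=+1, (4|17)=+1; sign (−1)^0·+1^1·+1^0 = +1.
(a,b)_3: α=-4, u≡1; β=0, v≡1 (mod 3); (1|3)=+1, (1|3)=+1; sign (−1)^0·+1^0·+1^-4 = +1.
(a,b)_∞: sgn(-38285)=−, sgn(3451)=+, so +1.
(-38285, 3451 / ℚ) ramifies at {2, 7, 13, 19}: a division algebra.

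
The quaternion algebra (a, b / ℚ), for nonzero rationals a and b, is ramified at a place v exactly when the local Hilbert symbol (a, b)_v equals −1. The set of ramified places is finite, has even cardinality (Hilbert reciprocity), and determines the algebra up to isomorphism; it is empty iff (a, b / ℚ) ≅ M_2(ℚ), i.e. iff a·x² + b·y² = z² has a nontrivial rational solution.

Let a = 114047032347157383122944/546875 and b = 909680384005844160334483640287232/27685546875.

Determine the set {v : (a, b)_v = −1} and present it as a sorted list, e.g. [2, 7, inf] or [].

[5, 19, 23, 43]

Mod squares: a ≡ 1003835, b ≡ 59125052245. Check v ∈ {∞, 2, 3, 5, 7, 19, 23, 29, 37, 41, 43, 47}.
v=23: a=23^3·(≡17), b=23^4·(≡10) mod 23; (17|23)=-1, (10|23)=-1; (−1)^{3·4·11}·(-1)^4·(-1)^3 = -1.
v=47: a=47^2·(≡36), b=47^3·(≡43) mod 47; (36|47)=+1, (43|47)=-1; (−1)^{2·3·23}·(+1)^3·(-1)^2 = +1.
v=37: a=37^2·(≡28), b=37^3·(≡11) mod 37; (28|37)=+1, (11|37)=+1; (−1)^{2·3·18}·(+1)^3·(+1)^2 = +1.
v=∞: 1003835 > 0 and 59125052245 > 0  ⇒  (a,b)_∞ = +1.
v=41: a=41^2·(≡16), b=41^3·(≡36) mod 41; (16|41)=+1, (36|41)=+1; (−1)^{2·3·20}·(+1)^3·(+1)^2 = +1.
v=2: v_2(a)=12, v_2(b)=20; units ≡ 3, 5 (mod 8); ε·ε+αω+βω = 1·0+12·1+20·1 ≡ 0  ⇒  (a,b)_2 = +1.
v=29: a=29^1·(≡12), b=29^1·(≡14) mod 29; (12|29)=-1, (14|29)=-1; (−1)^{1·1·14}·(-1)^1·(-1)^1 = +1.
v=5: a=5^-7·(≡2), b=5^-11·(≡1) mod 5; (2|5)=-1, (1|5)=+1; (−1)^{-7·-11·2}·(-1)^-11·(+1)^-7 = -1.
v=43: a=43^1·(≡8), b=43^1·(≡3) mod 43; (8|43)=-1, (3|43)=-1; (−1)^{1·1·21}·(-1)^1·(-1)^1 = -1.
v=19: a=19^2·(≡15), b=19^3·(≡14) mod 19; (15|19)=-1, (14|19)=-1; (−1)^{2·3·9}·(-1)^3·(-1)^2 = -1.
v=7: a=7^-1·(≡3), b=7^-1·(≡4) mod 7; (3|7)=-1, (4|7)=+1; (−1)^{-1·-1·3}·(-1)^-1·(+1)^-1 = +1.
v=3: a=3^0·(≡2), b=3^-4·(≡1) mod 3; (2|3)=-1, (1|3)=+1; (−1)^{0·-4·1}·(-1)^-4·(+1)^0 = +1.
Ram(1003835, 59125052245) = {5, 19, 23, 43}; no ℚ_5-point on the conic.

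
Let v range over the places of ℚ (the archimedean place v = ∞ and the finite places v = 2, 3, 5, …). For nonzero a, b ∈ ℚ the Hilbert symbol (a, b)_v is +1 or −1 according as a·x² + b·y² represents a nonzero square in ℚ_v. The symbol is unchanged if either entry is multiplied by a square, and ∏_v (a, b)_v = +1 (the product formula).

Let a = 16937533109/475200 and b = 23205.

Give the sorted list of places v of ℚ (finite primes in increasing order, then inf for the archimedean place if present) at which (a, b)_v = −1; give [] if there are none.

Mod squares: a ≡ 74613, b ≡ 23205. Check v ∈ {∞, 2, 3, 5, 7, 11, 13, 17, 19, 23}.
v=19: a=19^1·(≡10), b=19^0·(≡6) mod 19; (10|19)=-1, (6|19)=+1; (−1)^{1·0·9}·(-1)^0·(+1)^1 = +1.
v=2: v_2(a)=-6, v_2(b)=0; units ≡ 5, 5 (mod 8); ε·ε+αω+βω = 0·0+-6·1+0·1 ≡ 0  ⇒  (a,b)_2 = +1.
v=7: a=7^3·(≡3), b=7^1·(≡4) mod 7; (3|7)=-1, (4|7)=+1; (−1)^{3·1·3}·(-1)^1·(+1)^3 = +1.
v=13: a=13^0·(≡5), b=13^1·(≡4) mod 13; (5|13)=-1, (4|13)=+1; (−1)^{0·1·6}·(-1)^1·(+1)^0 = -1.
v=23: a=23^2·(≡1), b=23^0·(≡21) mod 23; (1|23)=+1, (21|23)=-1; (−1)^{2·0·11}·(+1)^0·(-1)^2 = +1.
v=11: a=11^-1·(≡8), b=11^0·(≡6) mod 11; (8|11)=-1, (6|11)=-1; (−1)^{-1·0·5}·(-1)^0·(-1)^-1 = -1.
v=17: a=17^3·(≡5), b=17^1·(≡5) mod 17; (5|17)=-1, (5|17)=-1; (−1)^{3·1·8}·(-1)^1·(-1)^3 = +1.
v=∞: 74613 > 0 and 23205 > 0  ⇒  (a,b)_∞ = +1.
v=5: a=5^-2·(≡3), b=5^1·(≡1) mod 5; (3|5)=-1, (1|5)=+1; (−1)^{-2·1·2}·(-1)^1·(+1)^-2 = -1.
v=3: a=3^-3·(≡1), b=3^1·(≡1) mod 3; (1|3)=+1, (1|3)=+1; (−1)^{-3·1·1}·(+1)^1·(+1)^-3 = -1.
Ram(74613, 23205) = {3, 5, 11, 13}; no ℚ_3-point on the conic.

[3, 5, 11, 13]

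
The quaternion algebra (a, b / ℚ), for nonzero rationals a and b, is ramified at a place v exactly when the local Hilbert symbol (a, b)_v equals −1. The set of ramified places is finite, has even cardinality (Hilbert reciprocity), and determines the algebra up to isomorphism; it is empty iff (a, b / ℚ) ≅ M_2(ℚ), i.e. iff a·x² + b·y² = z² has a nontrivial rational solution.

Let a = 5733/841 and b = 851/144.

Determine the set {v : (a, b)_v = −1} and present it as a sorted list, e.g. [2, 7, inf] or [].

[13, 37]

(a, b) ≡ (13, 851) mod (ℚ^×)²; places V = {2, 3, 7, 13, 23, 29, 37, ∞}.
(a,b)_2: α=0, β=-4; u≡5, v≡3 (mod 8); ε(u)ε(v)=0·1, αω(v)=0·1, βω(u)=-4·1; sum ≡ 0  ⇒  +1.
(a,b)_13: α=1, u≡10; β=0, v≡6 (mod 13); (10|13)=+1, (6|13)=-1; sign (−1)^0·+1^0·-1^1 = -1.
(a,b)_29: α=-2, u≡20; β=0, v≡19 (mod 29); (20|29)=+1, (19|29)=-1; sign (−1)^0·+1^0·-1^-2 = +1.
(a,b)_23: α=0, u≡4; β=1, v≡10 (mod 23); (4|23)=+1, (10|23)=-1; sign (−1)^0·+1^1·-1^0 = +1.
(a,b)_37: α=0, u≡15; β=1, v≡22 (mod 37); (15|37)=-1, (22|37)=-1; sign (−1)^0·-1^1·-1^0 = -1.
(a,b)_3: α=2, u≡1; β=-2, v≡2 (mod 3); (1|3)=+1, (2|3)=-1; sign (−1)^0·+1^-2·-1^2 = +1.
(a,b)_7: α=2, u≡5; β=0, v≡1 (mod 7); (5|7)=-1, (1|7)=+1; sign (−1)^0·-1^0·+1^2 = +1.
(a,b)_∞: sgn(13)=+, sgn(851)=+, so +1.
Ram(13, 851) = {13, 37}; no ℚ_13-point on the conic.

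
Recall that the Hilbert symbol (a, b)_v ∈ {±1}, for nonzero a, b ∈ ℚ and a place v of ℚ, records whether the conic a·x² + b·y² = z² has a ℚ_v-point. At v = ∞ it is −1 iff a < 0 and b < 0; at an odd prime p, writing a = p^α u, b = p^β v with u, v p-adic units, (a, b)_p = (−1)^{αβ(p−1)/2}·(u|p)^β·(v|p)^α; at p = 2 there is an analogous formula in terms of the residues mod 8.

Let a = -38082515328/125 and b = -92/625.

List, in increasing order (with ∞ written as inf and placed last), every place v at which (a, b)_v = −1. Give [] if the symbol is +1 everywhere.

(a, b) ≡ (-624910, -23) mod (ℚ^×)²; places V = {2, 3, 5, 11, 13, 19, 23, ∞}.
(a,b)_3: α=2, u≡2; β=0, v≡1 (mod 3); (2|3)=-1, (1|3)=+1; sign (−1)^0·-1^0·+1^2 = +1.
(a,b)_19: α=1, u≡10; β=0, v≡8 (mod 19); (10|19)=-1, (8|19)=-1; sign (−1)^0·-1^0·-1^1 = -1.
(a,b)_23: α=3, u≡4; β=1, v≡22 (mod 23); (4|23)=+1, (22|23)=-1; sign (−1)^1·+1^1·-1^3 = +1.
(a,b)_11: α=1, u≡1; β=0, v≡2 (mod 11); (1|11)=+1, (2|11)=-1; sign (−1)^0·+1^0·-1^1 = -1.
(a,b)_2: α=7, β=2; u≡1, v≡1 (mod 8); ε(u)ε(v)=0·0, αω(v)=7·0, βω(u)=2·0; sum ≡ 0  ⇒  +1.
(a,b)_13: α=1, u≡1; β=0, v≡12 (mod 13); (1|13)=+1, (12|13)=+1; sign (−1)^0·+1^0·+1^1 = +1.
(a,b)_∞: sgn(-624910)=−, sgn(-23)=−, so -1.
(a,b)_5: α=-3, u≡2; β=-4, v≡3 (mod 5); (2|5)=-1, (3|5)=-1; sign (−1)^0·-1^-4·-1^-3 = -1.
|Ram(-624910, -23)| = 4, even; anisotropic at {5, 11, 19, ∞}.

[5, 11, 19, inf]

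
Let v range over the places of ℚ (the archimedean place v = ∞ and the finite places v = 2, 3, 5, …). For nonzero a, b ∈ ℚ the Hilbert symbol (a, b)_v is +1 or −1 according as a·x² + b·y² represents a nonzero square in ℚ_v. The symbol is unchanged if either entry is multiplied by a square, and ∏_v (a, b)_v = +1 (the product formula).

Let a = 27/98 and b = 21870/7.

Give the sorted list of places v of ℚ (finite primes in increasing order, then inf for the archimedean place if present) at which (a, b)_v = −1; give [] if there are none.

[2, 7]

Mod squares: a ≡ 6, b ≡ 210. Check v ∈ {∞, 2, 3, 5, 7}.
v=∞: 6 > 0 and 210 > 0  ⇒  (a,b)_∞ = +1.
v=3: a=3^3·(≡2), b=3^7·(≡1) mod 3; (2|3)=-1, (1|3)=+1; (−1)^{3·7·1}·(-1)^7·(+1)^3 = +1.
v=7: a=7^-2·(≡3), b=7^-1·(≡2) mod 7; (3|7)=-1, (2|7)=+1; (−1)^{-2·-1·3}·(-1)^-1·(+1)^-2 = -1.
v=2: v_2(a)=-1, v_2(b)=1; units ≡ 3, 1 (mod 8); ε·ε+αω+βω = 1·0+-1·0+1·1 ≡ 1  ⇒  (a,b)_2 = -1.
v=5: a=5^0·(≡4), b=5^1·(≡2) mod 5; (4|5)=+1, (2|5)=-1; (−1)^{0·1·2}·(+1)^1·(-1)^0 = +1.
Ram(6, 210) = {2, 7}; no ℚ_2-point on the conic.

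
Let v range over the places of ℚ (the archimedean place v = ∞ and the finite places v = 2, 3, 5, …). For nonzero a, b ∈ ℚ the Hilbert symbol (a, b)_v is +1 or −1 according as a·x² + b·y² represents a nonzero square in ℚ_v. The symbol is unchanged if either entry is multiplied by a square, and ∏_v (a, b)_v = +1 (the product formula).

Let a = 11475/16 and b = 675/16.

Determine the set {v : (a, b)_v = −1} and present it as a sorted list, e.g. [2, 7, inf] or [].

[2, 17]

Mod squares: a ≡ 51, b ≡ 3. Check v ∈ {∞, 2, 3, 5, 17}.
v=2: v_2(a)=-4, v_2(b)=-4; units ≡ 3, 3 (mod 8); ε·ε+αω+βω = 1·1+-4·1+-4·1 ≡ 1  ⇒  (a,b)_2 = -1.
v=17: a=17^1·(≡5), b=17^0·(≡5) mod 17; (5|17)=-1, (5|17)=-1; (−1)^{1·0·8}·(-1)^0·(-1)^1 = -1.
v=3: a=3^3·(≡2), b=3^3·(≡1) mod 3; (2|3)=-1, (1|3)=+1; (−1)^{3·3·1}·(-1)^3·(+1)^3 = +1.
v=∞: 51 > 0 and 3 > 0  ⇒  (a,b)_∞ = +1.
v=5: a=5^2·(≡4), b=5^2·(≡2) mod 5; (4|5)=+1, (2|5)=-1; (−1)^{2·2·2}·(+1)^2·(-1)^2 = +1.
Ram(51, 3) = {2, 17}; no ℚ_2-point on the conic.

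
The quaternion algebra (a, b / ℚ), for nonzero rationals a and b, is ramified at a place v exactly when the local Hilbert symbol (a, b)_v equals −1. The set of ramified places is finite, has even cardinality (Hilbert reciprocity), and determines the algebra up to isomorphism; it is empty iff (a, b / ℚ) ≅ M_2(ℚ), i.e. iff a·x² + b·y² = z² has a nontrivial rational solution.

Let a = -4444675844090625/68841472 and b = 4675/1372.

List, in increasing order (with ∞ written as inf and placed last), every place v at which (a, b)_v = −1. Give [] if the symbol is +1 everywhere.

(a, b) ≡ (-7735, 1309) mod (ℚ^×)²; places V = {2, 3, 5, 7, 11, 13, 17, ∞}.
(a,b)_13: α=3, u≡4; β=0, v≡3 (mod 13); (4|13)=+1, (3|13)=+1; sign (−1)^0·+1^0·+1^3 = +1.
(a,b)_∞: sgn(-7735)=−, sgn(1309)=+, so +1.
(a,b)_11: α=4, u≡5; β=1, v≡5 (mod 11); (5|11)=+1, (5|11)=+1; sign (−1)^0·+1^1·+1^4 = +1.
(a,b)_3: α=2, u≡2; β=0, v≡1 (mod 3); (2|3)=-1, (1|3)=+1; sign (−1)^0·-1^0·+1^2 = +1.
(a,b)_2: α=-12, β=-2; u≡1, v≡5 (mod 8); ε(u)ε(v)=0·0, αω(v)=-12·1, βω(u)=-2·0; sum ≡ 0  ⇒  +1.
(a,b)_17: α=3, u≡4; β=1, v≡13 (mod 17); (4|17)=+1, (13|17)=+1; sign (−1)^0·+1^1·+1^3 = +1.
(a,b)_7: α=-5, u≡4; β=-3, v≡5 (mod 7); (4|7)=+1, (5|7)=-1; sign (−1)^1·+1^-3·-1^-5 = +1.
(a,b)_5: α=5, u≡3; β=2, v≡1 (mod 5); (3|5)=-1, (1|5)=+1; sign (−1)^0·-1^2·+1^5 = +1.
Every local symbol is +1, so the conic -7735·x² + 1309·y² = z² has ℚ_v-points for all v and hence a ℚ-point; (a, b / ℚ) ≅ M_2(ℚ).

[]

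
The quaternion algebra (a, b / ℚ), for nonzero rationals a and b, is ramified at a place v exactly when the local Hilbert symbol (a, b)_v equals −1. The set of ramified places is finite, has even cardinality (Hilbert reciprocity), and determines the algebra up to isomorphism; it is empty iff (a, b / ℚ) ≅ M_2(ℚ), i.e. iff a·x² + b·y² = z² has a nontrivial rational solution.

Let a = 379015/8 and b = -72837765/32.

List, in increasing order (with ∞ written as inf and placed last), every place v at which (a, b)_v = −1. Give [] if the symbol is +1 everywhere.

[3, 17]

(a, b) ≡ (15470, -2730) mod (ℚ^×)²; places V = {2, 3, 5, 7, 11, 13, 17, ∞}.
(a,b)_11: α=0, u≡4; β=2, v≡1 (mod 11); (4|11)=+1, (1|11)=+1; sign (−1)^0·+1^2·+1^0 = +1.
(a,b)_3: α=0, u≡2; β=3, v≡2 (mod 3); (2|3)=-1, (2|3)=-1; sign (−1)^0·-1^3·-1^0 = -1.
(a,b)_13: α=1, u≡6; β=1, v≡5 (mod 13); (6|13)=-1, (5|13)=-1; sign (−1)^0·-1^1·-1^1 = +1.
(a,b)_7: α=3, u≡6; β=3, v≡1 (mod 7); (6|7)=-1, (1|7)=+1; sign (−1)^1·-1^3·+1^3 = +1.
(a,b)_17: α=1, u≡1; β=0, v≡12 (mod 17); (1|17)=+1, (12|17)=-1; sign (−1)^0·+1^0·-1^1 = -1.
(a,b)_∞: sgn(15470)=+, sgn(-2730)=−, so +1.
(a,b)_2: α=-3, β=-5; u≡7, v≡3 (mod 8); ε(u)ε(v)=1·1, αω(v)=-3·1, βω(u)=-5·0; sum ≡ 0  ⇒  +1.
(a,b)_5: α=1, u≡1; β=1, v≡1 (mod 5); (1|5)=+1, (1|5)=+1; sign (−1)^0·+1^1·+1^1 = +1.
|Ram(15470, -2730)| = 2, even; anisotropic at {3, 17}.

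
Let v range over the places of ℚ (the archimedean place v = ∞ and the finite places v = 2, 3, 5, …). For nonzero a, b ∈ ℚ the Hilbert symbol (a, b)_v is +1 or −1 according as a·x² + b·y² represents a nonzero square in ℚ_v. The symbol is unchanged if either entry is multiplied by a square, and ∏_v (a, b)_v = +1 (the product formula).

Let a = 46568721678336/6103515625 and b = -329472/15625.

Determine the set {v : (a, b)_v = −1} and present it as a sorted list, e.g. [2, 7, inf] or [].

[]

Mod squares: a ≡ 429, b ≡ -143. Check v ∈ {∞, 2, 3, 5, 11, 13}.
v=11: a=11^3·(≡8), b=11^1·(≡9) mod 11; (8|11)=-1, (9|11)=+1; (−1)^{3·1·5}·(-1)^1·(+1)^3 = +1.
v=3: a=3^5·(≡2), b=3^2·(≡1) mod 3; (2|3)=-1, (1|3)=+1; (−1)^{5·2·1}·(-1)^2·(+1)^5 = +1.
v=5: a=5^-14·(≡1), b=5^-6·(≡3) mod 5; (1|5)=+1, (3|5)=-1; (−1)^{-14·-6·2}·(+1)^-6·(-1)^-14 = +1.
v=2: v_2(a)=16, v_2(b)=8; units ≡ 5, 1 (mod 8); ε·ε+αω+βω = 0·0+16·0+8·1 ≡ 0  ⇒  (a,b)_2 = +1.
v=∞: 429 > 0 and -143 < 0  ⇒  (a,b)_∞ = +1.
v=13: a=13^3·(≡8), b=13^1·(≡7) mod 13; (8|13)=-1, (7|13)=-1; (−1)^{3·1·6}·(-1)^1·(-1)^3 = +1.
Ram(a, b) = ∅: the form 429·x² + -143·y² − z² is isotropic over every ℚ_v, so by Hasse–Minkowski it is isotropic over ℚ.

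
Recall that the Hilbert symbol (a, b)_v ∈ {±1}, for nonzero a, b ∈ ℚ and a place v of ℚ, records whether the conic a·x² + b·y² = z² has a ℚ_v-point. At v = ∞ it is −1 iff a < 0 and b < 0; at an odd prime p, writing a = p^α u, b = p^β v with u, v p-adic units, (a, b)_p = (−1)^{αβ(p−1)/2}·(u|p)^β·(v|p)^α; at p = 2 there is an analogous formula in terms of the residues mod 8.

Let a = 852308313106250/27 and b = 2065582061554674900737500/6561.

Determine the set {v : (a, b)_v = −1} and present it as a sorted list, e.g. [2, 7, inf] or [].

(a, b) ≡ (11310, 95095) mod (ℚ^×)²; places V = {2, 3, 5, 7, 11, 13, 19, 29, ∞}.
(a,b)_2: α=1, β=2; u≡7, v≡7 (mod 8); ε(u)ε(v)=1·1, αω(v)=1·0, βω(u)=2·0; sum ≡ 1  ⇒  -1.
(a,b)_13: α=3, u≡1; β=7, v≡9 (mod 13); (1|13)=+1, (9|13)=+1; sign (−1)^0·+1^7·+1^3 = +1.
(a,b)_7: α=2, u≡6; β=3, v≡6 (mod 7); (6|7)=-1, (6|7)=-1; sign (−1)^0·-1^3·-1^2 = -1.
(a,b)_5: α=5, u≡2; β=5, v≡1 (mod 5); (2|5)=-1, (1|5)=+1; sign (−1)^0·-1^5·+1^5 = -1.
(a,b)_19: α=2, u≡4; β=3, v≡15 (mod 19); (4|19)=+1, (15|19)=-1; sign (−1)^0·+1^3·-1^2 = +1.
(a,b)_11: α=2, u≡7; β=3, v≡6 (mod 11); (7|11)=-1, (6|11)=-1; sign (−1)^0·-1^3·-1^2 = -1.
(a,b)_29: α=1, u≡13; β=2, v≡1 (mod 29); (13|29)=+1, (1|29)=+1; sign (−1)^0·+1^2·+1^1 = +1.
(a,b)_3: α=-3, u≡2; β=-8, v≡1 (mod 3); (2|3)=-1, (1|3)=+1; sign (−1)^0·-1^-8·+1^-3 = +1.
(a,b)_∞: sgn(11310)=+, sgn(95095)=+, so +1.
(11310, 95095 / ℚ) ramifies at {2, 5, 7, 11}: a division algebra.

[2, 5, 7, 11]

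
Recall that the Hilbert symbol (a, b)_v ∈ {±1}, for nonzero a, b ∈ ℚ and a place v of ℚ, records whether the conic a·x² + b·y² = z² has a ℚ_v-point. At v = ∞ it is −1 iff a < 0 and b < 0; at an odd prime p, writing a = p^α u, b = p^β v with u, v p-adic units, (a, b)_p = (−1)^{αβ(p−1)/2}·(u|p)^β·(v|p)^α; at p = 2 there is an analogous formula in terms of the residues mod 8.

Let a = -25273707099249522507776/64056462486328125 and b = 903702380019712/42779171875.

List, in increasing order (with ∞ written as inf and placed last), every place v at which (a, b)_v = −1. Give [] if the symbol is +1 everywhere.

[2, 11, 17, 23]

(a, b) ≡ (-13685, 111826) mod (ℚ^×)²; places V = {2, 3, 5, 7, 11, 13, 17, 23, ∞}.
(a,b)_∞: sgn(-13685)=−, sgn(111826)=+, so +1.
(a,b)_13: α=2, u≡4; β=1, v≡4 (mod 13); (4|13)=+1, (4|13)=+1; sign (−1)^0·+1^1·+1^2 = +1.
(a,b)_11: α=-8, u≡8; β=-5, v≡8 (mod 11); (8|11)=-1, (8|11)=-1; sign (−1)^0·-1^-5·-1^-8 = -1.
(a,b)_5: α=-9, u≡3; β=-6, v≡1 (mod 5); (3|5)=-1, (1|5)=+1; sign (−1)^0·-1^-6·+1^-9 = +1.
(a,b)_3: α=-2, u≡1; β=0, v≡1 (mod 3); (1|3)=+1, (1|3)=+1; sign (−1)^0·+1^0·+1^-2 = +1.
(a,b)_2: α=26, β=19; u≡3, v≡1 (mod 8); ε(u)ε(v)=1·0, αω(v)=26·0, βω(u)=19·1; sum ≡ 1  ⇒  -1.
(a,b)_23: α=1, u≡12; β=1, v≡13 (mod 23); (12|23)=+1, (13|23)=+1; sign (−1)^1·+1^1·+1^1 = -1.
(a,b)_7: α=13, u≡3; β=8, v≡4 (mod 7); (3|7)=-1, (4|7)=+1; sign (−1)^0·-1^8·+1^13 = +1.
(a,b)_17: α=-1, u≡10; β=-1, v≡13 (mod 17); (10|17)=-1, (13|17)=+1; sign (−1)^0·-1^-1·+1^-1 = -1.
|Ram(-13685, 111826)| = 4, even; anisotropic at {2, 11, 17, 23}.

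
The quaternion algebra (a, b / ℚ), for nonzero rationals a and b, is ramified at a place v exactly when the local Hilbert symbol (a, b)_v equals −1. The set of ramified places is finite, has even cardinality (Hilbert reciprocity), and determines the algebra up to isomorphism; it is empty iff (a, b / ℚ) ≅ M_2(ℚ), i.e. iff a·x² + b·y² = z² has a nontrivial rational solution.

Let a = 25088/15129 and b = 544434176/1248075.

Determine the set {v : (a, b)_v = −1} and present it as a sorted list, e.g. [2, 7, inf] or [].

[3, 13]

(a, b) ≡ (2, 78) mod (ℚ^×)²; places V = {2, 3, 5, 7, 11, 13, 41, 43, ∞}.
(a,b)_2: α=9, β=11; u≡1, v≡7 (mod 8); ε(u)ε(v)=0·1, αω(v)=9·0, βω(u)=11·0; sum ≡ 0  ⇒  +1.
(a,b)_13: α=0, u≡5; β=3, v≡8 (mod 13); (5|13)=-1, (8|13)=-1; sign (−1)^0·-1^3·-1^0 = -1.
(a,b)_43: α=0, u≡28; β=-2, v≡40 (mod 43); (28|43)=-1, (40|43)=+1; sign (−1)^0·-1^-2·+1^0 = +1.
(a,b)_5: α=0, u≡2; β=-2, v≡2 (mod 5); (2|5)=-1, (2|5)=-1; sign (−1)^0·-1^-2·-1^0 = +1.
(a,b)_7: α=2, u≡4; β=0, v≡2 (mod 7); (4|7)=+1, (2|7)=+1; sign (−1)^0·+1^0·+1^2 = +1.
(a,b)_11: α=0, u≡2; β=2, v≡4 (mod 11); (2|11)=-1, (4|11)=+1; sign (−1)^0·-1^2·+1^0 = +1.
(a,b)_∞: sgn(2)=+, sgn(78)=+, so +1.
(a,b)_3: α=-2, u≡2; β=-3, v≡2 (mod 3); (2|3)=-1, (2|3)=-1; sign (−1)^0·-1^-3·-1^-2 = -1.
(a,b)_41: α=-2, u≡36; β=0, v≡25 (mod 41); (36|41)=+1, (25|41)=+1; sign (−1)^0·+1^0·+1^-2 = +1.
|Ram(2, 78)| = 2, even; anisotropic at {3, 13}.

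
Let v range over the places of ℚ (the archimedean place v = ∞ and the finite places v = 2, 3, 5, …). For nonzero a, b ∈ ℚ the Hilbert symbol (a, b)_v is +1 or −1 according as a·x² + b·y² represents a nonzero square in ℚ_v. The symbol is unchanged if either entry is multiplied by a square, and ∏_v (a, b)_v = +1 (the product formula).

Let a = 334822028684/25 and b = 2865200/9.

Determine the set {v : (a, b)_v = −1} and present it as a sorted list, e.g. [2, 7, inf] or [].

Mod squares: a ≡ 11339, b ≡ 7163. Check v ∈ {∞, 2, 3, 5, 11, 13, 17, 19, 23, 29}.
v=11: a=11^2·(≡3), b=11^0·(≡7) mod 11; (3|11)=+1, (7|11)=-1; (−1)^{2·0·5}·(+1)^0·(-1)^2 = +1.
v=23: a=23^1·(≡19), b=23^0·(≡10) mod 23; (19|23)=-1, (10|23)=-1; (−1)^{1·0·11}·(-1)^0·(-1)^1 = -1.
v=29: a=29^1·(≡26), b=29^1·(≡19) mod 29; (26|29)=-1, (19|29)=-1; (−1)^{1·1·14}·(-1)^1·(-1)^1 = +1.
v=2: v_2(a)=2, v_2(b)=4; units ≡ 3, 3 (mod 8); ε·ε+αω+βω = 1·1+2·1+4·1 ≡ 1  ⇒  (a,b)_2 = -1.
v=5: a=5^-2·(≡4), b=5^2·(≡2) mod 5; (4|5)=+1, (2|5)=-1; (−1)^{-2·2·2}·(+1)^2·(-1)^-2 = +1.
v=17: a=17^1·(≡1), b=17^0·(≡6) mod 17; (1|17)=+1, (6|17)=-1; (−1)^{1·0·8}·(+1)^0·(-1)^1 = -1.
v=3: a=3^0·(≡2), b=3^-2·(≡2) mod 3; (2|3)=-1, (2|3)=-1; (−1)^{0·-2·1}·(-1)^-2·(-1)^0 = +1.
v=13: a=13^2·(≡1), b=13^1·(≡7) mod 13; (1|13)=+1, (7|13)=-1; (−1)^{2·1·6}·(+1)^1·(-1)^2 = +1.
v=∞: 11339 > 0 and 7163 > 0  ⇒  (a,b)_∞ = +1.
v=19: a=19^2·(≡12), b=19^1·(≡6) mod 19; (12|19)=-1, (6|19)=+1; (−1)^{2·1·9}·(-1)^1·(+1)^2 = -1.
(11339, 7163 / ℚ) ramifies at {2, 17, 19, 23}: a division algebra.

[2, 17, 19, 23]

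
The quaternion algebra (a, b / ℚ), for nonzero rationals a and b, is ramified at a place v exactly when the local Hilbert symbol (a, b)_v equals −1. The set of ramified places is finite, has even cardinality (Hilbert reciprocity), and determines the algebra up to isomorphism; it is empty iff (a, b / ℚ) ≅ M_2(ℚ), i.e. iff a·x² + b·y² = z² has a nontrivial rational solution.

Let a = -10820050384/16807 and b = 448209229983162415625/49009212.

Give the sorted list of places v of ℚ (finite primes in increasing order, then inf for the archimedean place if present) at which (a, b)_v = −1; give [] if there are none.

(a, b) ≡ (-323323, 455) mod (ℚ^×)²; places V = {2, 3, 5, 7, 11, 13, 17, 19, 37, 47, ∞}.
(a,b)_19: α=1, u≡16; β=2, v≡2 (mod 19); (16|19)=+1, (2|19)=-1; sign (−1)^0·+1^2·-1^1 = -1.
(a,b)_11: α=5, u≡7; β=2, v≡3 (mod 11); (7|11)=-1, (3|11)=+1; sign (−1)^0·-1^2·+1^5 = +1.
(a,b)_47: α=0, u≡37; β=2, v≡32 (mod 47); (37|47)=+1, (32|47)=+1; sign (−1)^0·+1^2·+1^0 = +1.
(a,b)_17: α=1, u≡2; β=4, v≡16 (mod 17); (2|17)=+1, (16|17)=+1; sign (−1)^0·+1^4·+1^1 = +1.
(a,b)_7: α=-5, u≡4; β=-5, v≡1 (mod 7); (4|7)=+1, (1|7)=+1; sign (−1)^1·+1^-5·+1^-5 = -1.
(a,b)_3: α=0, u≡2; β=-6, v≡2 (mod 3); (2|3)=-1, (2|3)=-1; sign (−1)^0·-1^-6·-1^0 = +1.
(a,b)_∞: sgn(-323323)=−, sgn(455)=+, so +1.
(a,b)_2: α=4, β=-2; u≡5, v≡7 (mod 8); ε(u)ε(v)=0·1, αω(v)=4·0, βω(u)=-2·1; sum ≡ 0  ⇒  +1.
(a,b)_37: α=0, u≡24; β=2, v≡30 (mod 37); (24|37)=-1, (30|37)=+1; sign (−1)^0·-1^2·+1^0 = +1.
(a,b)_13: α=1, u≡5; β=1, v≡3 (mod 13); (5|13)=-1, (3|13)=+1; sign (−1)^0·-1^1·+1^1 = -1.
(a,b)_5: α=0, u≡3; β=5, v≡4 (mod 5); (3|5)=-1, (4|5)=+1; sign (−1)^0·-1^5·+1^0 = -1.
|Ram(-323323, 455)| = 4, even; anisotropic at {5, 7, 13, 19}.

[5, 7, 13, 19]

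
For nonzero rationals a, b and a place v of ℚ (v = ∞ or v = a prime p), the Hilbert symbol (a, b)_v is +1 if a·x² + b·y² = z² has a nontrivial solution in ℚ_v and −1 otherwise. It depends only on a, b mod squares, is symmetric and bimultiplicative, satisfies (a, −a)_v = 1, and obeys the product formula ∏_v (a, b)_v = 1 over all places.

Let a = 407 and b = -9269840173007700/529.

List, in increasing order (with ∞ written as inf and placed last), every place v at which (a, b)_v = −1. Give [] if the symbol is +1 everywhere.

(a, b) ≡ (407, -13) mod (ℚ^×)²; places V = {2, 3, 5, 11, 13, 23, 37, ∞}.
(a,b)_11: α=1, u≡4; β=2, v≡3 (mod 11); (4|11)=+1, (3|11)=+1; sign (−1)^0·+1^2·+1^1 = +1.
(a,b)_3: α=0, u≡2; β=16, v≡2 (mod 3); (2|3)=-1, (2|3)=-1; sign (−1)^0·-1^16·-1^0 = +1.
(a,b)_37: α=1, u≡11; β=2, v≡35 (mod 37); (11|37)=+1, (35|37)=-1; sign (−1)^0·+1^2·-1^1 = -1.
(a,b)_2: α=0, β=2; u≡7, v≡3 (mod 8); ε(u)ε(v)=1·1, αω(v)=0·1, βω(u)=2·0; sum ≡ 1  ⇒  -1.
(a,b)_13: α=0, u≡4; β=1, v≡4 (mod 13); (4|13)=+1, (4|13)=+1; sign (−1)^0·+1^1·+1^0 = +1.
(a,b)_5: α=0, u≡2; β=2, v≡3 (mod 5); (2|5)=-1, (3|5)=-1; sign (−1)^0·-1^2·-1^0 = +1.
(a,b)_23: α=0, u≡16; β=-2, v≡15 (mod 23); (16|23)=+1, (15|23)=-1; sign (−1)^0·+1^-2·-1^0 = +1.
(a,b)_∞: sgn(407)=+, sgn(-13)=−, so +1.
|Ram(407, -13)| = 2, even; anisotropic at {2, 37}.

[2, 37]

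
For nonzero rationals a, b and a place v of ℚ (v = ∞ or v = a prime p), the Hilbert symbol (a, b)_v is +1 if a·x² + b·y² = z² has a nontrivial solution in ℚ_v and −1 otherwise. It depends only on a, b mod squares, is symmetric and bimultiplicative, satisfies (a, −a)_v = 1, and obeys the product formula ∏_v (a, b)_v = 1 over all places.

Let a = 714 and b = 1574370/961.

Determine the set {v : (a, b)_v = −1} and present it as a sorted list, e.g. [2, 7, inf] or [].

[2, 17]

(a, b) ≡ (714, 3570) mod (ℚ^×)²; places V = {2, 3, 5, 7, 17, 31, ∞}.
(a,b)_7: α=1, u≡4; β=3, v≡6 (mod 7); (4|7)=+1, (6|7)=-1; sign (−1)^1·+1^3·-1^1 = +1.
(a,b)_∞: sgn(714)=+, sgn(3570)=+, so +1.
(a,b)_3: α=1, u≡1; β=3, v≡2 (mod 3); (1|3)=+1, (2|3)=-1; sign (−1)^1·+1^3·-1^1 = +1.
(a,b)_17: α=1, u≡8; β=1, v≡5 (mod 17); (8|17)=+1, (5|17)=-1; sign (−1)^0·+1^1·-1^1 = -1.
(a,b)_5: α=0, u≡4; β=1, v≡4 (mod 5); (4|5)=+1, (4|5)=+1; sign (−1)^0·+1^1·+1^0 = +1.
(a,b)_31: α=0, u≡1; β=-2, v≡4 (mod 31); (1|31)=+1, (4|31)=+1; sign (−1)^0·+1^-2·+1^0 = +1.
(a,b)_2: α=1, β=1; u≡5, v≡1 (mod 8); ε(u)ε(v)=0·0, αω(v)=1·0, βω(u)=1·1; sum ≡ 1  ⇒  -1.
(714, 3570 / ℚ) ramifies at {2, 17}: a division algebra.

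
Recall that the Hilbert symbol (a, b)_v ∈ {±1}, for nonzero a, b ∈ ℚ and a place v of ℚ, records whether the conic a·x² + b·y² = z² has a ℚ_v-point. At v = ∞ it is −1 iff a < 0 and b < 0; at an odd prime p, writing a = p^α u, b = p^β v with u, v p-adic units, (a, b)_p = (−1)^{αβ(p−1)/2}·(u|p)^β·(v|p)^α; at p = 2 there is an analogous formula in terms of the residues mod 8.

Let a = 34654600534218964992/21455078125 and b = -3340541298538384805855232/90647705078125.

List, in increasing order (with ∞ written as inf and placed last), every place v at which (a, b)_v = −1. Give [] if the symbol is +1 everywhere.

(a, b) ≡ (299, -12412686) mod (ℚ^×)²; places V = {2, 3, 5, 7, 11, 13, 17, 23, 37, ∞}.
(a,b)_2: α=16, β=27; u≡3, v≡1 (mod 8); ε(u)ε(v)=1·0, αω(v)=16·0, βω(u)=27·1; sum ≡ 1  ⇒  -1.
(a,b)_17: α=2, u≡14; β=3, v≡8 (mod 17); (14|17)=-1, (8|17)=+1; sign (−1)^0·-1^3·+1^2 = -1.
(a,b)_23: α=1, u≡12; β=1, v≡8 (mod 23); (12|23)=+1, (8|23)=+1; sign (−1)^1·+1^1·+1^1 = -1.
(a,b)_3: α=4, u≡2; β=3, v≡2 (mod 3); (2|3)=-1, (2|3)=-1; sign (−1)^0·-1^3·-1^4 = -1.
(a,b)_7: α=2, u≡3; β=0, v≡4 (mod 7); (3|7)=-1, (4|7)=+1; sign (−1)^0·-1^0·+1^2 = +1.
(a,b)_11: α=4, u≡2; β=5, v≡9 (mod 11); (2|11)=-1, (9|11)=+1; sign (−1)^0·-1^5·+1^4 = -1.
(a,b)_5: α=-10, u≡1; β=-12, v≡1 (mod 5); (1|5)=+1, (1|5)=+1; sign (−1)^0·+1^-12·+1^-10 = +1.
(a,b)_13: α=-3, u≡9; β=-5, v≡5 (mod 13); (9|13)=+1, (5|13)=-1; sign (−1)^0·+1^-5·-1^-3 = -1.
(a,b)_37: α=2, u≡28; β=3, v≡30 (mod 37); (28|37)=+1, (30|37)=+1; sign (−1)^0·+1^3·+1^2 = +1.
(a,b)_∞: sgn(299)=+, sgn(-12412686)=−, so +1.
(299, -12412686 / ℚ) ramifies at {2, 3, 11, 13, 17, 23}: a division algebra.

[2, 3, 11, 13, 17, 23]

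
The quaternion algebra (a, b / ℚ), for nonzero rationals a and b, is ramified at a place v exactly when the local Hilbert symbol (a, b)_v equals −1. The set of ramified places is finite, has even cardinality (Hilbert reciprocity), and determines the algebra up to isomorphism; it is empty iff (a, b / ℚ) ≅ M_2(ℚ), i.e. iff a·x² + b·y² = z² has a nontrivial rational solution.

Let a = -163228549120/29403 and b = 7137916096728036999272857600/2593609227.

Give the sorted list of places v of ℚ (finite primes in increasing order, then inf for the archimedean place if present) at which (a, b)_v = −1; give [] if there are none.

(a, b) ≡ (-152490, 12558) mod (ℚ^×)²; places V = {2, 3, 5, 7, 11, 13, 17, 23, ∞}.
(a,b)_13: α=1, u≡9; β=3, v≡3 (mod 13); (9|13)=+1, (3|13)=+1; sign (−1)^0·+1^3·+1^1 = +1.
(a,b)_17: α=1, u≡3; β=2, v≡3 (mod 17); (3|17)=-1, (3|17)=-1; sign (−1)^0·-1^2·-1^1 = -1.
(a,b)_∞: sgn(-152490)=−, sgn(12558)=+, so +1.
(a,b)_7: α=2, u≡5; β=5, v≡4 (mod 7); (5|7)=-1, (4|7)=+1; sign (−1)^0·-1^5·+1^2 = -1.
(a,b)_11: α=-2, u≡1; β=-4, v≡7 (mod 11); (1|11)=+1, (7|11)=-1; sign (−1)^0·+1^-4·-1^-2 = +1.
(a,b)_2: α=17, β=41; u≡3, v≡7 (mod 8); ε(u)ε(v)=1·1, αω(v)=17·0, βω(u)=41·1; sum ≡ 0  ⇒  +1.
(a,b)_23: α=1, u≡17; β=3, v≡5 (mod 23); (17|23)=-1, (5|23)=-1; sign (−1)^1·-1^3·-1^1 = -1.
(a,b)_3: α=-5, u≡2; β=-11, v≡1 (mod 3); (2|3)=-1, (1|3)=+1; sign (−1)^1·-1^-11·+1^-5 = +1.
(a,b)_5: α=1, u≡2; β=2, v≡2 (mod 5); (2|5)=-1, (2|5)=-1; sign (−1)^0·-1^2·-1^1 = -1.
|Ram(-152490, 12558)| = 4, even; anisotropic at {5, 7, 17, 23}.

[5, 7, 17, 23]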